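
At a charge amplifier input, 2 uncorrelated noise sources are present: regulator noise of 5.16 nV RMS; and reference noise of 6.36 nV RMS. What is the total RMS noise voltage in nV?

Uncorrelated sources add in power (mean-square): V_tot = √(ΣV_i²)
V_tot = √[(5.16×10⁻⁹)² + (6.36×10⁻⁹)²] = 8.19×10⁻⁹ V = 8.19 nV

8.19 nV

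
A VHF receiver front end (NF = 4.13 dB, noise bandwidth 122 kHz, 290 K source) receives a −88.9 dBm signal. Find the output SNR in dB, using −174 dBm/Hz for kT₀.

Noise floor: N = −174 + 10 log₁₀(B) + NF
10 log₁₀(1.22×10⁵) = 50.86 dB
N = −174 + 50.86 + 4.13 = −119.01 dBm
SNR = P_sig − N = −88.9 − (−119.01) = 30.11 dB → 30.1 dB

30.1 dB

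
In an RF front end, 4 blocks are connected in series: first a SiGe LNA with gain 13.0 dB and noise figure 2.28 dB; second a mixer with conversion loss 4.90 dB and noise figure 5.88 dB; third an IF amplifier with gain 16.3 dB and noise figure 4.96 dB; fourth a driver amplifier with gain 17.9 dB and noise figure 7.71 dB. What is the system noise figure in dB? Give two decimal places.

3.39 dB

Convert to linear (a loss of L dB is a gain of −L dB): F_i = 10^(NF_i/10), G_i = 10^(G_i,dB/10)
  Stage 1: F_1 = 10^(2.28/10) = 1.690, G_1 = 10^(13.0/10) = 19.95
  Stage 2: F_2 = 10^(5.88/10) = 3.873, G_2 = 10^(−4.90/10) = 0.3236
  Stage 3: F_3 = 10^(4.96/10) = 3.133, G_3 = 10^(16.3/10) = 42.66
  Stage 4: F_4 = 10^(7.71/10) = 5.902, G_4 = 10^(17.9/10) = 61.66
Friis cascade:
  F = 1.690 + (3.873 − 1)/19.95 + (3.133 − 1)/6.457 + (5.902 − 1)/275.4 = 2.183
NF = 10 log₁₀(2.183) = 3.39 dB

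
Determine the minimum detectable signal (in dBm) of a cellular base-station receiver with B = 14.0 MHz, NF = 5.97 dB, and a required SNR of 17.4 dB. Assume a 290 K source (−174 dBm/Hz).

−79.2 dBm

Sensitivity = −174 + 10 log₁₀(B) + NF + SNR_min
= −174 + 71.46 + 5.97 + 17.4
= −79.17 dBm → −79.2 dBm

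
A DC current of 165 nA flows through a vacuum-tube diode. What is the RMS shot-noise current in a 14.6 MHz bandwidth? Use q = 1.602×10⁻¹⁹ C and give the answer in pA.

879 pA

I_n = √(2qI·B)
2qI·B = 2 × 1.602×10⁻¹⁹ × 1.65×10⁻⁷ × 1.46×10⁷ = 7.72×10⁻¹⁹ A²
I_n = √(7.72×10⁻¹⁹) = 8.79×10⁻¹⁰ A = 879 pA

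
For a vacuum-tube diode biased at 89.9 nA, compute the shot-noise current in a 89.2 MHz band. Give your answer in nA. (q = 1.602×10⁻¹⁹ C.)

1.60 nA

I_n = √(2qI·B)
2qI·B = 2 × 1.602×10⁻¹⁹ × 8.99×10⁻⁸ × 8.92×10⁷ = 2.57×10⁻¹⁸ A²
I_n = √(2.57×10⁻¹⁸) = 1.60×10⁻⁹ A = 1.60 nA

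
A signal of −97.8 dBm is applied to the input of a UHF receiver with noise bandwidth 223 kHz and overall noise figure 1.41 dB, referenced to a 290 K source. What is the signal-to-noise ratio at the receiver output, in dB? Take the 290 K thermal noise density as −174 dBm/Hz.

21.3 dB

Noise floor: N = −174 + 10 log₁₀(B) + NF
10 log₁₀(2.23×10⁵) = 53.48 dB
N = −174 + 53.48 + 1.41 = −119.11 dBm
SNR = P_sig − N = −97.8 − (−119.11) = 21.31 dB → 21.3 dB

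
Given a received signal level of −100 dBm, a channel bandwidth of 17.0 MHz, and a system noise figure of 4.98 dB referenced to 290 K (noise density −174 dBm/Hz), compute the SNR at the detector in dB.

Noise floor: N = −174 + 10 log₁₀(B) + NF
10 log₁₀(1.70×10⁷) = 72.3 dB
N = −174 + 72.3 + 4.98 = −96.72 dBm
SNR = P_sig − N = −100 − (−96.72) = −3.28 dB → −3.3 dB

−3.3 dB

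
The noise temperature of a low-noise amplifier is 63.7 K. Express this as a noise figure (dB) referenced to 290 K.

F = 1 + T_e/T₀ = 1 + 63.7/290 = 1.21966
NF = 10 log₁₀(1.21966) = 0.862 dB

0.862 dB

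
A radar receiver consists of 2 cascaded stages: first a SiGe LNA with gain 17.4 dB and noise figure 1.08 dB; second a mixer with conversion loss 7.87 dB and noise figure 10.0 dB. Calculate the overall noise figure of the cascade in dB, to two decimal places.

Convert to linear (a loss of L dB is a gain of −L dB): F_i = 10^(NF_i/10), G_i = 10^(G_i,dB/10)
  Stage 1: F_1 = 10^(1.08/10) = 1.282, G_1 = 10^(17.4/10) = 54.95
  Stage 2: F_2 = 10^(10.0/10) = 10.00, G_2 = 10^(−7.87/10) = 0.1633
Friis cascade:
  F = 1.282 + (10.00 − 1)/54.95 = 1.446
NF = 10 log₁₀(1.446) = 1.60 dB

1.60 dB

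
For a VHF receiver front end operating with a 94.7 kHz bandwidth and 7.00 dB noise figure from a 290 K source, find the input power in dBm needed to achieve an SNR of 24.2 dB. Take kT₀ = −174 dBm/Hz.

Sensitivity = −174 + 10 log₁₀(B) + NF + SNR_min
= −174 + 49.76 + 7.00 + 24.2
= −93.04 dBm → −93.0 dBm

−93.0 dBm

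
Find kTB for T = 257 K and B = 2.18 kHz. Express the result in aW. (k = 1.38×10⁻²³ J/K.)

P_n = kTB = 1.38×10⁻²³ × 257 × 2.18×10³ = 7.73×10⁻¹⁸ W = 7.73 aW

7.73 aW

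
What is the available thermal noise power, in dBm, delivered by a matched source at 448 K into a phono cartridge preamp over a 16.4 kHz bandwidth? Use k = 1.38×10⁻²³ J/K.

P_n = kTB = 1.38×10⁻²³ × 448 × 1.64×10⁴ = 1.01×10⁻¹⁶ W
In dBm: 10 log₁₀(1.01×10⁻¹⁶ / 10⁻³) = −129.9 dBm

−129.9 dBm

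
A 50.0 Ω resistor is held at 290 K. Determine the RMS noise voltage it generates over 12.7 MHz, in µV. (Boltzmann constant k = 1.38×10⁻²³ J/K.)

V_n = √(4kTRB)
4kTRB = 4 × 1.38×10⁻²³ × 290 × 5.00×10¹ × 1.27×10⁷ = 1.02×10⁻¹¹ V²
V_n = √(1.02×10⁻¹¹) = 3.19×10⁻⁶ V = 3.19 µV

3.19 µV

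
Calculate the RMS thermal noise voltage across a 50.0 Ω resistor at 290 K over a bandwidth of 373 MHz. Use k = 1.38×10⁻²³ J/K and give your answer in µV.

V_n = √(4kTRB)
4kTRB = 4 × 1.38×10⁻²³ × 290 × 5.00×10¹ × 3.73×10⁸ = 2.99×10⁻¹⁰ V²
V_n = √(2.99×10⁻¹⁰) = 1.73×10⁻⁵ V = 17.3 µV

17.3 µV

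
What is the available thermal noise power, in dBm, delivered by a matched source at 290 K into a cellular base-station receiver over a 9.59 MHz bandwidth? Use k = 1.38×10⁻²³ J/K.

P_n = kTB = 1.38×10⁻²³ × 290 × 9.59×10⁶ = 3.84×10⁻¹⁴ W
In dBm: 10 log₁₀(3.84×10⁻¹⁴ / 10⁻³) = −104.2 dBm

−104.2 dBm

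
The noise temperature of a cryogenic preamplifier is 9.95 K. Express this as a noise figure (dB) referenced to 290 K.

0.147 dB

F = 1 + T_e/T₀ = 1 + 9.95/290 = 1.03431
NF = 10 log₁₀(1.03431) = 0.147 dB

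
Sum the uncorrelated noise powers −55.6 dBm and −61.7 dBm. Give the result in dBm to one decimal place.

Convert to linear, add, convert back:
P₁ = 2.75×10⁻⁹ W, P₂ = 6.76×10⁻¹⁰ W
P_tot = 3.43×10⁻⁹ W → 10 log₁₀(P_tot / 10⁻³) = −54.6 dBm

−54.6 dBm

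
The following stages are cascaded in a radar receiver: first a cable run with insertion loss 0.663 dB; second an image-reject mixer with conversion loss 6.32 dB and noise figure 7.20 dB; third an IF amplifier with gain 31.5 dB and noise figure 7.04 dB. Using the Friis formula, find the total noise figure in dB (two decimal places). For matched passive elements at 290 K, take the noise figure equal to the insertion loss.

14.21 dB

Convert to linear (a loss of L dB is a gain of −L dB): F_i = 10^(NF_i/10), G_i = 10^(G_i,dB/10)
  Stage 1: F_1 = 10^(0.663/10) = 1.165, G_1 = 10^(−0.663/10) = 0.8584
  Stage 2: F_2 = 10^(7.20/10) = 5.248, G_2 = 10^(−6.32/10) = 0.2333
  Stage 3: F_3 = 10^(7.04/10) = 5.058, G_3 = 10^(31.5/10) = 1413
Friis cascade:
  F = 1.165 + (5.248 − 1)/0.8584 + (5.058 − 1)/0.2003 = 26.37
NF = 10 log₁₀(26.37) = 14.21 dB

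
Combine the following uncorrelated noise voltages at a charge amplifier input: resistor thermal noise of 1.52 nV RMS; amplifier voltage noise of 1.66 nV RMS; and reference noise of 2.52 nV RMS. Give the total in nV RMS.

3.38 nV

Uncorrelated sources add in power (mean-square): V_tot = √(ΣV_i²)
V_tot = √[(1.52×10⁻⁹)² + (1.66×10⁻⁹)² + (2.52×10⁻⁹)²] = 3.38×10⁻⁹ V = 3.38 nV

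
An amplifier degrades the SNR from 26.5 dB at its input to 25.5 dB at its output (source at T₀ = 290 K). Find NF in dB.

1.0 dB

NF (dB) = SNR_in(dB) − SNR_out(dB) when the source is at T₀
NF = 26.5 − 25.5 = 1.0 dB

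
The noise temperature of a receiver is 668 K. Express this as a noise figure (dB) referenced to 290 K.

F = 1 + T_e/T₀ = 1 + 668/290 = 3.30345
NF = 10 log₁₀(3.30345) = 5.19 dB

5.19 dB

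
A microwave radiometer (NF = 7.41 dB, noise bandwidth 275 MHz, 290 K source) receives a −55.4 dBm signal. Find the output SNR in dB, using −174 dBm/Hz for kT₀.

26.8 dB

Noise floor: N = −174 + 10 log₁₀(B) + NF
10 log₁₀(2.75×10⁸) = 84.39 dB
N = −174 + 84.39 + 7.41 = −82.20 dBm
SNR = P_sig − N = −55.4 − (−82.20) = 26.80 dB → 26.8 dB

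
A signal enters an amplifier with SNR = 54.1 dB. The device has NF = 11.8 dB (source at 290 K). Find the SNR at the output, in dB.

42.3 dB

By definition F = SNR_in/SNR_out, so in dB: SNR_out = SNR_in − NF
SNR_out = 54.1 − 11.8 = 42.3 dB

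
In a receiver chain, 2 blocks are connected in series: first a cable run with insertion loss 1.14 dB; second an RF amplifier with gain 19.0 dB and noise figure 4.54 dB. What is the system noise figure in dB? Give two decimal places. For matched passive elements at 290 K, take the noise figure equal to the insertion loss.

Convert to linear (a loss of L dB is a gain of −L dB): F_i = 10^(NF_i/10), G_i = 10^(G_i,dB/10)
  Stage 1: F_1 = 10^(1.14/10) = 1.300, G_1 = 10^(−1.14/10) = 0.7691
  Stage 2: F_2 = 10^(4.54/10) = 2.844, G_2 = 10^(19.0/10) = 79.43
Friis cascade:
  F = 1.300 + (2.844 − 1)/0.7691 = 3.698
NF = 10 log₁₀(3.698) = 5.68 dB

5.68 dB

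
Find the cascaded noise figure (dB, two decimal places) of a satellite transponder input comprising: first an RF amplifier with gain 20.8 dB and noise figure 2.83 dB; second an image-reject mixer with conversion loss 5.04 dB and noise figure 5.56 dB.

2.88 dB

Convert to linear (a loss of L dB is a gain of −L dB): F_i = 10^(NF_i/10), G_i = 10^(G_i,dB/10)
  Stage 1: F_1 = 10^(2.83/10) = 1.919, G_1 = 10^(20.8/10) = 120.2
  Stage 2: F_2 = 10^(5.56/10) = 3.597, G_2 = 10^(−5.04/10) = 0.3133
Friis cascade:
  F = 1.919 + (3.597 − 1)/120.2 = 1.940
NF = 10 log₁₀(1.940) = 2.88 dB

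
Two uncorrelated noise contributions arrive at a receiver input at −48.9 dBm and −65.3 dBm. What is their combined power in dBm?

Convert to linear, add, convert back:
P₁ = 1.29×10⁻⁸ W, P₂ = 2.95×10⁻¹⁰ W
P_tot = 1.32×10⁻⁸ W → 10 log₁₀(P_tot / 10⁻³) = −48.8 dBm

−48.8 dBm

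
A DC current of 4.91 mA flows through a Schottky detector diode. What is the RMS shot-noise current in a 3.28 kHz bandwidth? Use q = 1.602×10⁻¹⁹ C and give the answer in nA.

I_n = √(2qI·B)
2qI·B = 2 × 1.602×10⁻¹⁹ × 4.91×10⁻³ × 3.28×10³ = 5.16×10⁻¹⁸ A²
I_n = √(5.16×10⁻¹⁸) = 2.27×10⁻⁹ A = 2.27 nA

2.27 nA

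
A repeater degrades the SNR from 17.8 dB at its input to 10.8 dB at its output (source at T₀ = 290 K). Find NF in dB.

NF (dB) = SNR_in(dB) − SNR_out(dB) when the source is at T₀
NF = 17.8 − 10.8 = 7.0 dB

7.0 dB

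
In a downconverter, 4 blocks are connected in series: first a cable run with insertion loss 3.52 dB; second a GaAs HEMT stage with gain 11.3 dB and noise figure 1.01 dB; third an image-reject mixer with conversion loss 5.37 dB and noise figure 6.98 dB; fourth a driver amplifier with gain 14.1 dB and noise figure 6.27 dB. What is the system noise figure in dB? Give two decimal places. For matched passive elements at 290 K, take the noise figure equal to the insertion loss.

Convert to linear (a loss of L dB is a gain of −L dB): F_i = 10^(NF_i/10), G_i = 10^(G_i,dB/10)
  Stage 1: F_1 = 10^(3.52/10) = 2.249, G_1 = 10^(−3.52/10) = 0.4446
  Stage 2: F_2 = 10^(1.01/10) = 1.262, G_2 = 10^(11.3/10) = 13.49
  Stage 3: F_3 = 10^(6.98/10) = 4.989, G_3 = 10^(−5.37/10) = 0.2904
  Stage 4: F_4 = 10^(6.27/10) = 4.236, G_4 = 10^(14.1/10) = 25.70
Friis cascade:
  F = 2.249 + (1.262 − 1)/0.4446 + (4.989 − 1)/5.998 + (4.236 − 1)/1.742 = 5.361
NF = 10 log₁₀(5.361) = 7.29 dB

7.29 dB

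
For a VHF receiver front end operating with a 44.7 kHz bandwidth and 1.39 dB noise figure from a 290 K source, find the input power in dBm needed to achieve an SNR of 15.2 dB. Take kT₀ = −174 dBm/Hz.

Sensitivity = −174 + 10 log₁₀(B) + NF + SNR_min
= −174 + 46.5 + 1.39 + 15.2
= −110.91 dBm → −110.9 dBm

−110.9 dBm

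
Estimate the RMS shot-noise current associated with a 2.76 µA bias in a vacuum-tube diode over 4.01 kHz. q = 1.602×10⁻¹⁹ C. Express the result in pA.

I_n = √(2qI·B)
2qI·B = 2 × 1.602×10⁻¹⁹ × 2.76×10⁻⁶ × 4.01×10³ = 3.55×10⁻²¹ A²
I_n = √(3.55×10⁻²¹) = 5.95×10⁻¹¹ A = 59.5 pA

59.5 pA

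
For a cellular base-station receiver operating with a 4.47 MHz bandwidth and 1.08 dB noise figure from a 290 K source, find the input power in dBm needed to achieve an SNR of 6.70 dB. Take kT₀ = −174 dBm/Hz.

−99.7 dBm

Sensitivity = −174 + 10 log₁₀(B) + NF + SNR_min
= −174 + 66.5 + 1.08 + 6.70
= −99.72 dBm → −99.7 dBm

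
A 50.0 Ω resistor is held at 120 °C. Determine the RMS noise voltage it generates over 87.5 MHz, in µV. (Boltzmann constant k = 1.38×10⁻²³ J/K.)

T = 120 °C + 273.15 = 393.15 K
V_n = √(4kTRB)
4kTRB = 4 × 1.38×10⁻²³ × 393.15 × 5.00×10¹ × 8.75×10⁷ = 9.49×10⁻¹¹ V²
V_n = √(9.49×10⁻¹¹) = 9.74×10⁻⁶ V = 9.74 µV

9.74 µV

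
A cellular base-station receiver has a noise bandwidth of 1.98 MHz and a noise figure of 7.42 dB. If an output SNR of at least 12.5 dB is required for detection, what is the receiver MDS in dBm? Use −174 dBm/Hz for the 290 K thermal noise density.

Sensitivity = −174 + 10 log₁₀(B) + NF + SNR_min
= −174 + 62.97 + 7.42 + 12.5
= −91.11 dBm → −91.1 dBm

−91.1 dBm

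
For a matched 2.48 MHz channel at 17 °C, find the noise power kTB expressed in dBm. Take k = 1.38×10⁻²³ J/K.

T = 17 °C + 273.15 = 290.15 K
P_n = kTB = 1.38×10⁻²³ × 290.15 × 2.48×10⁶ = 9.93×10⁻¹⁵ W
In dBm: 10 log₁₀(9.93×10⁻¹⁵ / 10⁻³) = −110.0 dBm

−110.0 dBm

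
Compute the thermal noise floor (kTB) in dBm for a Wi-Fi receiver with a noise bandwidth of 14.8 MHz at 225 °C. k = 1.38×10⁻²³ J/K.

−99.9 dBm

T = 225 °C + 273.15 = 498.15 K
P_n = kTB = 1.38×10⁻²³ × 498.15 × 1.48×10⁷ = 1.02×10⁻¹³ W
In dBm: 10 log₁₀(1.02×10⁻¹³ / 10⁻³) = −99.9 dBm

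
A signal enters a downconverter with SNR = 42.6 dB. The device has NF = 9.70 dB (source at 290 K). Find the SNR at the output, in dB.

By definition F = SNR_in/SNR_out, so in dB: SNR_out = SNR_in − NF
SNR_out = 42.6 − 9.70 = 32.90 dB

32.90 dB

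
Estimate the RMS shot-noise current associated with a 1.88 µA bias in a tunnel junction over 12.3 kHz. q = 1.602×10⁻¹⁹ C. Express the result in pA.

I_n = √(2qI·B)
2qI·B = 2 × 1.602×10⁻¹⁹ × 1.88×10⁻⁶ × 1.23×10⁴ = 7.41×10⁻²¹ A²
I_n = √(7.41×10⁻²¹) = 8.61×10⁻¹¹ A = 86.1 pA

86.1 pA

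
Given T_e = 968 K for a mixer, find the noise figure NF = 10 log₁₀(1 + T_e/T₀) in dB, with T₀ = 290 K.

6.37 dB

F = 1 + T_e/T₀ = 1 + 968/290 = 4.33793
NF = 10 log₁₀(4.33793) = 6.37 dB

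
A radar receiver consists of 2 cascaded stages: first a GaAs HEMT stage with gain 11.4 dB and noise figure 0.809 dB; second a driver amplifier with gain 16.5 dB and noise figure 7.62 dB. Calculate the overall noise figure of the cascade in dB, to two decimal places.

Convert to linear (a loss of L dB is a gain of −L dB): F_i = 10^(NF_i/10), G_i = 10^(G_i,dB/10)
  Stage 1: F_1 = 10^(0.809/10) = 1.205, G_1 = 10^(11.4/10) = 13.80
  Stage 2: F_2 = 10^(7.62/10) = 5.781, G_2 = 10^(16.5/10) = 44.67
Friis cascade:
  F = 1.205 + (5.781 − 1)/13.80 = 1.551
NF = 10 log₁₀(1.551) = 1.91 dB

1.91 dB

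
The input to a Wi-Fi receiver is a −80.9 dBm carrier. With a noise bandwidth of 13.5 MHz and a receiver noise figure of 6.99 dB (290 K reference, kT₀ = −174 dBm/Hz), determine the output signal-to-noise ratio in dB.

14.8 dB

Noise floor: N = −174 + 10 log₁₀(B) + NF
10 log₁₀(1.35×10⁷) = 71.3 dB
N = −174 + 71.3 + 6.99 = −95.71 dBm
SNR = P_sig − N = −80.9 − (−95.71) = 14.81 dB → 14.8 dB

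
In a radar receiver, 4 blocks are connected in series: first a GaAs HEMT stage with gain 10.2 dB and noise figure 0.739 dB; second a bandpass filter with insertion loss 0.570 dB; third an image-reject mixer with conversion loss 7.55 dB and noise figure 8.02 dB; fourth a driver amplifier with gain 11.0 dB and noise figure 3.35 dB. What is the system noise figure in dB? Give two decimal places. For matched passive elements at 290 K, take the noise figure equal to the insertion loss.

3.98 dB

Convert to linear (a loss of L dB is a gain of −L dB): F_i = 10^(NF_i/10), G_i = 10^(G_i,dB/10)
  Stage 1: F_1 = 10^(0.739/10) = 1.185, G_1 = 10^(10.2/10) = 10.47
  Stage 2: F_2 = 10^(0.570/10) = 1.140, G_2 = 10^(−0.570/10) = 0.8770
  Stage 3: F_3 = 10^(8.02/10) = 6.339, G_3 = 10^(−7.55/10) = 0.1758
  Stage 4: F_4 = 10^(3.35/10) = 2.163, G_4 = 10^(11.0/10) = 12.59
Friis cascade:
  F = 1.185 + (1.140 − 1)/10.47 + (6.339 − 1)/9.183 + (2.163 − 1)/1.614 = 2.500
NF = 10 log₁₀(2.500) = 3.98 dB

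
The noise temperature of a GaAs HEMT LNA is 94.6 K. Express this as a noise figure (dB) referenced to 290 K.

F = 1 + T_e/T₀ = 1 + 94.6/290 = 1.32621
NF = 10 log₁₀(1.32621) = 1.23 dB

1.23 dB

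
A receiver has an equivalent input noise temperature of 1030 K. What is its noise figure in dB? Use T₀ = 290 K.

F = 1 + T_e/T₀ = 1 + 1030/290 = 4.55172
NF = 10 log₁₀(4.55172) = 6.58 dB

6.58 dB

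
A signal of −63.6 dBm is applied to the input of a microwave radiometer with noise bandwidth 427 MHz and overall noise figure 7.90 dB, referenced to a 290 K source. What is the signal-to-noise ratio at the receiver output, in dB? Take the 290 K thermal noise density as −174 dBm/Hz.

16.2 dB

Noise floor: N = −174 + 10 log₁₀(B) + NF
10 log₁₀(4.27×10⁸) = 86.3 dB
N = −174 + 86.3 + 7.90 = −79.80 dBm
SNR = P_sig − N = −63.6 − (−79.80) = 16.20 dB → 16.2 dB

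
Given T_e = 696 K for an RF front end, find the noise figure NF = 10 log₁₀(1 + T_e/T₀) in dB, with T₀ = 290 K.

5.31 dB

F = 1 + T_e/T₀ = 1 + 696/290 = 3.4
NF = 10 log₁₀(3.4) = 5.31 dB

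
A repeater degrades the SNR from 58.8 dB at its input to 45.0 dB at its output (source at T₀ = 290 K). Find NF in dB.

NF (dB) = SNR_in(dB) − SNR_out(dB) when the source is at T₀
NF = 58.8 − 45.0 = 13.8 dB

13.8 dB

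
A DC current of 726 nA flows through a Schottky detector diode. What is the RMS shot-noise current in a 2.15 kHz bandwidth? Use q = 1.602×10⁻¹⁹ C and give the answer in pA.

I_n = √(2qI·B)
2qI·B = 2 × 1.602×10⁻¹⁹ × 7.26×10⁻⁷ × 2.15×10³ = 5.00×10⁻²² A²
I_n = √(5.00×10⁻²²) = 2.24×10⁻¹¹ A = 22.4 pA

22.4 pA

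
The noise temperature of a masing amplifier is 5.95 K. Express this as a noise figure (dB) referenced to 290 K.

F = 1 + T_e/T₀ = 1 + 5.95/290 = 1.02052
NF = 10 log₁₀(1.02052) = 0.088 dB

0.088 dB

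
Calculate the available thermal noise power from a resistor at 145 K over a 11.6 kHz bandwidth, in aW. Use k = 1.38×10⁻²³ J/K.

P_n = kTB = 1.38×10⁻²³ × 145 × 1.16×10⁴ = 2.32×10⁻¹⁷ W = 23.2 aW

23.2 aW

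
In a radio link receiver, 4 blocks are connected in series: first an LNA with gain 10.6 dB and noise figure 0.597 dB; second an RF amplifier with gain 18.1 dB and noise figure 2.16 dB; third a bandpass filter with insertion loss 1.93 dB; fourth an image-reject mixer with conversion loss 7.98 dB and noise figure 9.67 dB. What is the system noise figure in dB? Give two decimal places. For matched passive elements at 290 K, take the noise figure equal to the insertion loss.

Convert to linear (a loss of L dB is a gain of −L dB): F_i = 10^(NF_i/10), G_i = 10^(G_i,dB/10)
  Stage 1: F_1 = 10^(0.597/10) = 1.147, G_1 = 10^(10.6/10) = 11.48
  Stage 2: F_2 = 10^(2.16/10) = 1.644, G_2 = 10^(18.1/10) = 64.57
  Stage 3: F_3 = 10^(1.93/10) = 1.560, G_3 = 10^(−1.93/10) = 0.6412
  Stage 4: F_4 = 10^(9.67/10) = 9.268, G_4 = 10^(−7.98/10) = 0.1592
Friis cascade:
  F = 1.147 + (1.644 − 1)/11.48 + (1.560 − 1)/741.3 + (9.268 − 1)/475.3 = 1.222
NF = 10 log₁₀(1.222) = 0.87 dB

0.87 dB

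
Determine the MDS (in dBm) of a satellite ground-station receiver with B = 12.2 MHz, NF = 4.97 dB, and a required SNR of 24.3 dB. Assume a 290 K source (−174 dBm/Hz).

Sensitivity = −174 + 10 log₁₀(B) + NF + SNR_min
= −174 + 70.86 + 4.97 + 24.3
= −73.87 dBm → −73.9 dBm

−73.9 dBm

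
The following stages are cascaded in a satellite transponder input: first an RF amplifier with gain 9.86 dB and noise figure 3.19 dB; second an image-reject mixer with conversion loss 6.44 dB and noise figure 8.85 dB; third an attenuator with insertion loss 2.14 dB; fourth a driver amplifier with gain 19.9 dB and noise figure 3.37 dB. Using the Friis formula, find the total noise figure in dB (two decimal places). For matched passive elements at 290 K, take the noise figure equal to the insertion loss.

Convert to linear (a loss of L dB is a gain of −L dB): F_i = 10^(NF_i/10), G_i = 10^(G_i,dB/10)
  Stage 1: F_1 = 10^(3.19/10) = 2.084, G_1 = 10^(9.86/10) = 9.683
  Stage 2: F_2 = 10^(8.85/10) = 7.674, G_2 = 10^(−6.44/10) = 0.2270
  Stage 3: F_3 = 10^(2.14/10) = 1.637, G_3 = 10^(−2.14/10) = 0.6109
  Stage 4: F_4 = 10^(3.37/10) = 2.173, G_4 = 10^(19.9/10) = 97.72
Friis cascade:
  F = 2.084 + (7.674 − 1)/9.683 + (1.637 − 1)/2.198 + (2.173 − 1)/1.343 = 3.937
NF = 10 log₁₀(3.937) = 5.95 dB

5.95 dB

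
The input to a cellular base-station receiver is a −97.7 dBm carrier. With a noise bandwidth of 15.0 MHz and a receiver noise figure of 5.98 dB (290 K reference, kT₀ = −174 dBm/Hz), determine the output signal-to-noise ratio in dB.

−1.4 dB

Noise floor: N = −174 + 10 log₁₀(B) + NF
10 log₁₀(1.50×10⁷) = 71.76 dB
N = −174 + 71.76 + 5.98 = −96.26 dBm
SNR = P_sig − N = −97.7 − (−96.26) = −1.44 dB → −1.4 dB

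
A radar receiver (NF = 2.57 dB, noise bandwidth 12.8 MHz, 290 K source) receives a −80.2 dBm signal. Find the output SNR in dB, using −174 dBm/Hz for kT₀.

Noise floor: N = −174 + 10 log₁₀(B) + NF
10 log₁₀(1.28×10⁷) = 71.07 dB
N = −174 + 71.07 + 2.57 = −100.36 dBm
SNR = P_sig − N = −80.2 − (−100.36) = 20.16 dB → 20.2 dB

20.2 dB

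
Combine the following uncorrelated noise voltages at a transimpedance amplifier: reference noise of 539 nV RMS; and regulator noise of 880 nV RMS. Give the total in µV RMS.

Uncorrelated sources add in power (mean-square): V_tot = √(ΣV_i²)
V_tot = √[(5.39×10⁻⁷)² + (8.80×10⁻⁷)²] = 1.03×10⁻⁶ V = 1.03 µV

1.03 µV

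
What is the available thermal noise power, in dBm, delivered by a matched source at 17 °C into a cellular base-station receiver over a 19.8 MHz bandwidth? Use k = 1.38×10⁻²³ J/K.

−101.0 dBm

T = 17 °C + 273.15 = 290.15 K
P_n = kTB = 1.38×10⁻²³ × 290.15 × 1.98×10⁷ = 7.93×10⁻¹⁴ W
In dBm: 10 log₁₀(7.93×10⁻¹⁴ / 10⁻³) = −101.0 dBm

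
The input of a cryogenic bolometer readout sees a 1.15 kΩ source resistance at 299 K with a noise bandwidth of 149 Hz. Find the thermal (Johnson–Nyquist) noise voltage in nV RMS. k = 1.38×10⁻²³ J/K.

53.2 nV

V_n = √(4kTRB)
4kTRB = 4 × 1.38×10⁻²³ × 299 × 1.15×10³ × 1.49×10² = 2.83×10⁻¹⁵ V²
V_n = √(2.83×10⁻¹⁵) = 5.32×10⁻⁸ V = 53.2 nV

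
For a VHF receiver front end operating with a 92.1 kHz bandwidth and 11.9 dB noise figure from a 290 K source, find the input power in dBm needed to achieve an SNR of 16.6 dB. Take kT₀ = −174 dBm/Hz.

−95.9 dBm

Sensitivity = −174 + 10 log₁₀(B) + NF + SNR_min
= −174 + 49.64 + 11.9 + 16.6
= −95.86 dBm → −95.9 dBm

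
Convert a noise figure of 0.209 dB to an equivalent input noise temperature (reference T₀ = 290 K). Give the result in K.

14.3 K

F = 10^(0.209/10) = 1.0493
T_e = (F − 1)·T₀ = (1.0493 − 1) × 290 = 14.3 K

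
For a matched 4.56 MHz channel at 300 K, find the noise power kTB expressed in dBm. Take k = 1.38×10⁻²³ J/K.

−107.2 dBm

P_n = kTB = 1.38×10⁻²³ × 300 × 4.56×10⁶ = 1.89×10⁻¹⁴ W
In dBm: 10 log₁₀(1.89×10⁻¹⁴ / 10⁻³) = −107.2 dBm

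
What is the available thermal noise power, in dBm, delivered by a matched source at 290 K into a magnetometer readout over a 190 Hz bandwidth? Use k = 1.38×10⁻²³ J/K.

−151.2 dBm

P_n = kTB = 1.38×10⁻²³ × 290 × 1.90×10² = 7.60×10⁻¹⁹ W
In dBm: 10 log₁₀(7.60×10⁻¹⁹ / 10⁻³) = −151.2 dBm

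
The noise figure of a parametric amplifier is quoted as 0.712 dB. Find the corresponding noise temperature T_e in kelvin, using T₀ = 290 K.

51.7 K

F = 10^(0.712/10) = 1.17815
T_e = (F − 1)·T₀ = (1.17815 − 1) × 290 = 51.7 K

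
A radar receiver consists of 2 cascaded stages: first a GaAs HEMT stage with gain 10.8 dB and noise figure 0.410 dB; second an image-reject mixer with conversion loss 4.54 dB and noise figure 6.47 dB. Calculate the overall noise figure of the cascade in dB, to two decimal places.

Convert to linear (a loss of L dB is a gain of −L dB): F_i = 10^(NF_i/10), G_i = 10^(G_i,dB/10)
  Stage 1: F_1 = 10^(0.410/10) = 1.099, G_1 = 10^(10.8/10) = 12.02
  Stage 2: F_2 = 10^(6.47/10) = 4.436, G_2 = 10^(−4.54/10) = 0.3516
Friis cascade:
  F = 1.099 + (4.436 − 1)/12.02 = 1.385
NF = 10 log₁₀(1.385) = 1.41 dB

1.41 dB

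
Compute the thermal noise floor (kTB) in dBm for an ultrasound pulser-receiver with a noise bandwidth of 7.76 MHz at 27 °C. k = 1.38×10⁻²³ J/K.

−104.9 dBm

T = 27 °C + 273.15 = 300.15 K
P_n = kTB = 1.38×10⁻²³ × 300.15 × 7.76×10⁶ = 3.21×10⁻¹⁴ W
In dBm: 10 log₁₀(3.21×10⁻¹⁴ / 10⁻³) = −104.9 dBm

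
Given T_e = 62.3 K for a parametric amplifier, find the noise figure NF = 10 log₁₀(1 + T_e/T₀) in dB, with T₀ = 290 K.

0.845 dB

F = 1 + T_e/T₀ = 1 + 62.3/290 = 1.21483
NF = 10 log₁₀(1.21483) = 0.845 dB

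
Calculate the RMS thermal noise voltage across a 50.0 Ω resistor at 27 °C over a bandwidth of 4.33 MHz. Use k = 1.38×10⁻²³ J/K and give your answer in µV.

T = 27 °C + 273.15 = 300.15 K
V_n = √(4kTRB)
4kTRB = 4 × 1.38×10⁻²³ × 300.15 × 5.00×10¹ × 4.33×10⁶ = 3.59×10⁻¹² V²
V_n = √(3.59×10⁻¹²) = 1.89×10⁻⁶ V = 1.89 µV

1.89 µV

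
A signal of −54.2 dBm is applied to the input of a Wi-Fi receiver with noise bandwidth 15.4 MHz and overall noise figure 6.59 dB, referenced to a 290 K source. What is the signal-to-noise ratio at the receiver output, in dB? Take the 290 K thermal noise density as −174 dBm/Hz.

Noise floor: N = −174 + 10 log₁₀(B) + NF
10 log₁₀(1.54×10⁷) = 71.88 dB
N = −174 + 71.88 + 6.59 = −95.53 dBm
SNR = P_sig − N = −54.2 − (−95.53) = 41.33 dB → 41.3 dB

41.3 dB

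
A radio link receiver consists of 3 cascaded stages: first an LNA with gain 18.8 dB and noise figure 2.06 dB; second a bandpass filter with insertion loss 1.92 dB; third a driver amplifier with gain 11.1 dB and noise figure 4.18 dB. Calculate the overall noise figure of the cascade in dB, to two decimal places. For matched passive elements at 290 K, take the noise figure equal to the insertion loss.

Convert to linear (a loss of L dB is a gain of −L dB): F_i = 10^(NF_i/10), G_i = 10^(G_i,dB/10)
  Stage 1: F_1 = 10^(2.06/10) = 1.607, G_1 = 10^(18.8/10) = 75.86
  Stage 2: F_2 = 10^(1.92/10) = 1.556, G_2 = 10^(−1.92/10) = 0.6427
  Stage 3: F_3 = 10^(4.18/10) = 2.618, G_3 = 10^(11.1/10) = 12.88
Friis cascade:
  F = 1.607 + (1.556 − 1)/75.86 + (2.618 − 1)/48.75 = 1.647
NF = 10 log₁₀(1.647) = 2.17 dB

2.17 dB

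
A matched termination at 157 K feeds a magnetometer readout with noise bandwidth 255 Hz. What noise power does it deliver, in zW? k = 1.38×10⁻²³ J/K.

552 zW

P_n = kTB = 1.38×10⁻²³ × 157 × 2.55×10² = 5.52×10⁻¹⁹ W = 552 zW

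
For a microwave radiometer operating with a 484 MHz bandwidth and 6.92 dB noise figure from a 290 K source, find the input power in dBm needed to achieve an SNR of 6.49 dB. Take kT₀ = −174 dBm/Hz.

Sensitivity = −174 + 10 log₁₀(B) + NF + SNR_min
= −174 + 86.85 + 6.92 + 6.49
= −73.74 dBm → −73.7 dBm

−73.7 dBm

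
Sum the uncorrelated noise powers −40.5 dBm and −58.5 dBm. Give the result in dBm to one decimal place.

−40.4 dBm

Convert to linear, add, convert back:
P₁ = 8.91×10⁻⁸ W, P₂ = 1.41×10⁻⁹ W
P_tot = 9.05×10⁻⁸ W → 10 log₁₀(P_tot / 10⁻³) = −40.4 dBm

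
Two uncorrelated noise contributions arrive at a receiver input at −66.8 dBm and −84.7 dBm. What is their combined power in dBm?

−66.7 dBm

Convert to linear, add, convert back:
P₁ = 2.09×10⁻¹⁰ W, P₂ = 3.39×10⁻¹² W
P_tot = 2.12×10⁻¹⁰ W → 10 log₁₀(P_tot / 10⁻³) = −66.7 dBm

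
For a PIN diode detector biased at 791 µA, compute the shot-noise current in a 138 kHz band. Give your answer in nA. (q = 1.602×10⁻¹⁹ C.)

5.91 nA

I_n = √(2qI·B)
2qI·B = 2 × 1.602×10⁻¹⁹ × 7.91×10⁻⁴ × 1.38×10⁵ = 3.50×10⁻¹⁷ A²
I_n = √(3.50×10⁻¹⁷) = 5.91×10⁻⁹ A = 5.91 nA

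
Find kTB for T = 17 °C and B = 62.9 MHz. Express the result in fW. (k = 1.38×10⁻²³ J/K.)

252 fW

T = 17 °C + 273.15 = 290.15 K
P_n = kTB = 1.38×10⁻²³ × 290.15 × 6.29×10⁷ = 2.52×10⁻¹³ W = 252 fW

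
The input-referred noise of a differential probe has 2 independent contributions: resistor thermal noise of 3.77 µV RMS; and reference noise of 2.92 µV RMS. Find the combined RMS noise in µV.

4.77 µV

Uncorrelated sources add in power (mean-square): V_tot = √(ΣV_i²)
V_tot = √[(3.77×10⁻⁶)² + (2.92×10⁻⁶)²] = 4.77×10⁻⁶ V = 4.77 µV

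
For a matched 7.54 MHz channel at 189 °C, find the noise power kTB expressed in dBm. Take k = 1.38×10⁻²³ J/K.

−103.2 dBm

T = 189 °C + 273.15 = 462.15 K
P_n = kTB = 1.38×10⁻²³ × 462.15 × 7.54×10⁶ = 4.81×10⁻¹⁴ W
In dBm: 10 log₁₀(4.81×10⁻¹⁴ / 10⁻³) = −103.2 dBm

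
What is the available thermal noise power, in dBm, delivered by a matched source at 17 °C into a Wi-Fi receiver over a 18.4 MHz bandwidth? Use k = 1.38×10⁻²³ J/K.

T = 17 °C + 273.15 = 290.15 K
P_n = kTB = 1.38×10⁻²³ × 290.15 × 1.84×10⁷ = 7.37×10⁻¹⁴ W
In dBm: 10 log₁₀(7.37×10⁻¹⁴ / 10⁻³) = −101.3 dBm

−101.3 dBm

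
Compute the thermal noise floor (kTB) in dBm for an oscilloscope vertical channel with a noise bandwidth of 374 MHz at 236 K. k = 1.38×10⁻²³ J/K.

−89.1 dBm

P_n = kTB = 1.38×10⁻²³ × 236 × 3.74×10⁸ = 1.22×10⁻¹² W
In dBm: 10 log₁₀(1.22×10⁻¹² / 10⁻³) = −89.1 dBm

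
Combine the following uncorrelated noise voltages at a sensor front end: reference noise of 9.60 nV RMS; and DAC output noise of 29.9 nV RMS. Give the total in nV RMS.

31.4 nV

Uncorrelated sources add in power (mean-square): V_tot = √(ΣV_i²)
V_tot = √[(9.60×10⁻⁹)² + (2.99×10⁻⁸)²] = 3.14×10⁻⁸ V = 31.4 nV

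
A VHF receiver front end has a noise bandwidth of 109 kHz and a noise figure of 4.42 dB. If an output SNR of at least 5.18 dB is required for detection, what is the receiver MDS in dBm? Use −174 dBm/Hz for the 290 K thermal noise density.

−114.0 dBm

Sensitivity = −174 + 10 log₁₀(B) + NF + SNR_min
= −174 + 50.37 + 4.42 + 5.18
= −114.03 dBm → −114.0 dBm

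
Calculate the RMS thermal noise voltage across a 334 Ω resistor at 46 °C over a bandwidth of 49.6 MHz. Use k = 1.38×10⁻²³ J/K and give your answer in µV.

T = 46 °C + 273.15 = 319.15 K
V_n = √(4kTRB)
4kTRB = 4 × 1.38×10⁻²³ × 319.15 × 3.34×10² × 4.96×10⁷ = 2.92×10⁻¹⁰ V²
V_n = √(2.92×10⁻¹⁰) = 1.71×10⁻⁵ V = 17.1 µV

17.1 µV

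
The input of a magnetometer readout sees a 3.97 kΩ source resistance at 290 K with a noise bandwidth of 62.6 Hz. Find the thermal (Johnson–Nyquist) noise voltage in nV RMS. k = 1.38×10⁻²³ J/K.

V_n = √(4kTRB)
4kTRB = 4 × 1.38×10⁻²³ × 290 × 3.97×10³ × 6.26×10¹ = 3.98×10⁻¹⁵ V²
V_n = √(3.98×10⁻¹⁵) = 6.31×10⁻⁸ V = 63.1 nV

63.1 nV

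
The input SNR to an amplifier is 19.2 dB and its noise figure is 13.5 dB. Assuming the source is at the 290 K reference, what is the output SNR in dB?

By definition F = SNR_in/SNR_out, so in dB: SNR_out = SNR_in − NF
SNR_out = 19.2 − 13.5 = 5.7 dB

5.7 dB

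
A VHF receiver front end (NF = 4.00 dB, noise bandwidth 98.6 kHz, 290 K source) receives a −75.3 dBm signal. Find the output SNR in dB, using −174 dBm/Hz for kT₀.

Noise floor: N = −174 + 10 log₁₀(B) + NF
10 log₁₀(9.86×10⁴) = 49.94 dB
N = −174 + 49.94 + 4.00 = −120.06 dBm
SNR = P_sig − N = −75.3 − (−120.06) = 44.76 dB → 44.8 dB

44.8 dB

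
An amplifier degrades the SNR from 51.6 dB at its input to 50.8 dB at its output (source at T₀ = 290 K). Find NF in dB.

0.8 dB

NF (dB) = SNR_in(dB) − SNR_out(dB) when the source is at T₀
NF = 51.6 − 50.8 = 0.8 dB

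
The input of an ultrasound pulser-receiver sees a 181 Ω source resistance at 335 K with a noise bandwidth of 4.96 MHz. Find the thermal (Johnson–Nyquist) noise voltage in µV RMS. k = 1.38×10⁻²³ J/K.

V_n = √(4kTRB)
4kTRB = 4 × 1.38×10⁻²³ × 335 × 1.81×10² × 4.96×10⁶ = 1.66×10⁻¹¹ V²
V_n = √(1.66×10⁻¹¹) = 4.07×10⁻⁶ V = 4.07 µV

4.07 µV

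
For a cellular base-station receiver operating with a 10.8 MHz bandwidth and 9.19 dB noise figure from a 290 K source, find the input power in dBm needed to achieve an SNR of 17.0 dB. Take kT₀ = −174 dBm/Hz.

−77.5 dBm

Sensitivity = −174 + 10 log₁₀(B) + NF + SNR_min
= −174 + 70.33 + 9.19 + 17.0
= −77.48 dBm → −77.5 dBm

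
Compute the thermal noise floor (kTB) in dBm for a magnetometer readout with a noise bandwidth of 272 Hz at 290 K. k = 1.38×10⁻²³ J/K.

−149.6 dBm

P_n = kTB = 1.38×10⁻²³ × 290 × 2.72×10² = 1.09×10⁻¹⁸ W
In dBm: 10 log₁₀(1.09×10⁻¹⁸ / 10⁻³) = −149.6 dBm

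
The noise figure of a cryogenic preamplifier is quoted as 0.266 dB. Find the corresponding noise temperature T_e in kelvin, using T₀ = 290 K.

18.3 K

F = 10^(0.266/10) = 1.06316
T_e = (F − 1)·T₀ = (1.06316 − 1) × 290 = 18.3 K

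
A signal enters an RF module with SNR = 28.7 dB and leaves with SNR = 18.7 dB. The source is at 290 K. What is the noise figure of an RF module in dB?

NF (dB) = SNR_in(dB) − SNR_out(dB) when the source is at T₀
NF = 28.7 − 18.7 = 10.0 dB

10.0 dB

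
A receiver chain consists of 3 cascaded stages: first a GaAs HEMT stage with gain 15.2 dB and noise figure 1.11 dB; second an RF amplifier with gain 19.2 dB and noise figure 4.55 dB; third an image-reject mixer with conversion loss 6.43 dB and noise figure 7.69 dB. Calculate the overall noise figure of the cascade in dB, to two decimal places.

1.30 dB

Convert to linear (a loss of L dB is a gain of −L dB): F_i = 10^(NF_i/10), G_i = 10^(G_i,dB/10)
  Stage 1: F_1 = 10^(1.11/10) = 1.291, G_1 = 10^(15.2/10) = 33.11
  Stage 2: F_2 = 10^(4.55/10) = 2.851, G_2 = 10^(19.2/10) = 83.18
  Stage 3: F_3 = 10^(7.69/10) = 5.875, G_3 = 10^(−6.43/10) = 0.2275
Friis cascade:
  F = 1.291 + (2.851 − 1)/33.11 + (5.875 − 1)/2754 = 1.349
NF = 10 log₁₀(1.349) = 1.30 dB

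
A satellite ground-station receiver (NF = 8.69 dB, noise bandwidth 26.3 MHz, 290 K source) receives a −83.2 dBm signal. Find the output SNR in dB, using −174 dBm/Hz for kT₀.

7.9 dB

Noise floor: N = −174 + 10 log₁₀(B) + NF
10 log₁₀(2.63×10⁷) = 74.2 dB
N = −174 + 74.2 + 8.69 = −91.11 dBm
SNR = P_sig − N = −83.2 − (−91.11) = 7.91 dB → 7.9 dB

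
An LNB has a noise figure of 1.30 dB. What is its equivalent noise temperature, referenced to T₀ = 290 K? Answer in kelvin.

101 K

F = 10^(1.30/10) = 1.34896
T_e = (F − 1)·T₀ = (1.34896 − 1) × 290 = 101 K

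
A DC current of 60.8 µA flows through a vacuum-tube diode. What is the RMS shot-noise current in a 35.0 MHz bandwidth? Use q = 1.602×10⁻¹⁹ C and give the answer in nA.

I_n = √(2qI·B)
2qI·B = 2 × 1.602×10⁻¹⁹ × 6.08×10⁻⁵ × 3.50×10⁷ = 6.82×10⁻¹⁶ A²
I_n = √(6.82×10⁻¹⁶) = 2.61×10⁻⁸ A = 26.1 nA

26.1 nA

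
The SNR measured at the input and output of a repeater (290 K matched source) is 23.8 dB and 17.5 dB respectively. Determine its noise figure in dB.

NF (dB) = SNR_in(dB) − SNR_out(dB) when the source is at T₀
NF = 23.8 − 17.5 = 6.3 dB

6.3 dB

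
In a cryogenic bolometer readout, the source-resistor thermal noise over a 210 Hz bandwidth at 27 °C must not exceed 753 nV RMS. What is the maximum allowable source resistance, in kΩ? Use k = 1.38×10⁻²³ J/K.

163 kΩ

T = 27 °C + 273.15 = 300.15 K
Johnson–Nyquist: V_n = √(4kTRB) ⇒ R = V_n² / (4kTB)
4kTB = 4 × 1.38×10⁻²³ × 300.15 × 2.10×10² = 3.48×10⁻¹⁸
R = (7.53×10⁻⁷)² / 3.48×10⁻¹⁸ = 1.63×10⁵ Ω = 163 kΩ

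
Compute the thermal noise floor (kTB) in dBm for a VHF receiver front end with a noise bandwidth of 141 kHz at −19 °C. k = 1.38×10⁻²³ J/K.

−123.1 dBm

T = −19 °C + 273.15 = 254.15 K
P_n = kTB = 1.38×10⁻²³ × 254.15 × 1.41×10⁵ = 4.95×10⁻¹⁶ W
In dBm: 10 log₁₀(4.95×10⁻¹⁶ / 10⁻³) = −123.1 dBm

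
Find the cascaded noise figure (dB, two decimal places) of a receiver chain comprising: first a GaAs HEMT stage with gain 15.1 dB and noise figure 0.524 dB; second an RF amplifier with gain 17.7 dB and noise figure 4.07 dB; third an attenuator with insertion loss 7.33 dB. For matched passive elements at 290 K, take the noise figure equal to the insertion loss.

Convert to linear (a loss of L dB is a gain of −L dB): F_i = 10^(NF_i/10), G_i = 10^(G_i,dB/10)
  Stage 1: F_1 = 10^(0.524/10) = 1.128, G_1 = 10^(15.1/10) = 32.36
  Stage 2: F_2 = 10^(4.07/10) = 2.553, G_2 = 10^(17.7/10) = 58.88
  Stage 3: F_3 = 10^(7.33/10) = 5.408, G_3 = 10^(−7.33/10) = 0.1849
Friis cascade:
  F = 1.128 + (2.553 − 1)/32.36 + (5.408 − 1)/1905 = 1.179
NF = 10 log₁₀(1.179) = 0.71 dB

0.71 dB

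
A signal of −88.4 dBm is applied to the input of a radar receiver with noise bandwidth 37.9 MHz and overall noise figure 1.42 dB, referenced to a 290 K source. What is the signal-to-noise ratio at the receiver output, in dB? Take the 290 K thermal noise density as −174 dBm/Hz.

8.4 dB

Noise floor: N = −174 + 10 log₁₀(B) + NF
10 log₁₀(3.79×10⁷) = 75.79 dB
N = −174 + 75.79 + 1.42 = −96.79 dBm
SNR = P_sig − N = −88.4 − (−96.79) = 8.39 dB → 8.4 dB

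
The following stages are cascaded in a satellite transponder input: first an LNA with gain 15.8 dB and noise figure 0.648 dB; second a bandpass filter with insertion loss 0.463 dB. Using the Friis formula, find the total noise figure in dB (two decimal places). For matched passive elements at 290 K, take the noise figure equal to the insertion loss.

Convert to linear (a loss of L dB is a gain of −L dB): F_i = 10^(NF_i/10), G_i = 10^(G_i,dB/10)
  Stage 1: F_1 = 10^(0.648/10) = 1.161, G_1 = 10^(15.8/10) = 38.02
  Stage 2: F_2 = 10^(0.463/10) = 1.112, G_2 = 10^(−0.463/10) = 0.8989
Friis cascade:
  F = 1.161 + (1.112 − 1)/38.02 = 1.164
NF = 10 log₁₀(1.164) = 0.66 dB

0.66 dB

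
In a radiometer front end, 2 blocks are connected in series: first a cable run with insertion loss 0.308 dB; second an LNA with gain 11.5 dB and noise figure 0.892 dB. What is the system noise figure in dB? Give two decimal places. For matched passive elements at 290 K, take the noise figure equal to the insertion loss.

1.20 dB

Convert to linear (a loss of L dB is a gain of −L dB): F_i = 10^(NF_i/10), G_i = 10^(G_i,dB/10)
  Stage 1: F_1 = 10^(0.308/10) = 1.073, G_1 = 10^(−0.308/10) = 0.9315
  Stage 2: F_2 = 10^(0.892/10) = 1.228, G_2 = 10^(11.5/10) = 14.13
Friis cascade:
  F = 1.073 + (1.228 − 1)/0.9315 = 1.318
NF = 10 log₁₀(1.318) = 1.20 dB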